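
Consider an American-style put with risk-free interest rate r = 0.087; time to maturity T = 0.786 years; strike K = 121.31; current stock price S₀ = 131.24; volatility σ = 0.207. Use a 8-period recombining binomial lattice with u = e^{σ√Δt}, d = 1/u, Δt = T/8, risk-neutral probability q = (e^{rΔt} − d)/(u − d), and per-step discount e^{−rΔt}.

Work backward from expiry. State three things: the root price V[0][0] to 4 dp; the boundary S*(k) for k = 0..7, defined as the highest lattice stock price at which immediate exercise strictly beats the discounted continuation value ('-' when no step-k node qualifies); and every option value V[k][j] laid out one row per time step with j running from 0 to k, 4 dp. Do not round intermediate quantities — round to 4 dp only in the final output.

price = 3.1642
boundary = - - - - 101.2398 108.0265 101.2398 108.0265
tree:
3.1642
5.2763 1.4848
8.5442 2.6837 0.5267
13.3654 4.7312 1.0496 0.1070
20.0702 8.0860 2.0591 0.2397 0.0000
26.4304 13.2835 3.9578 0.5370 0.0000 0.0000
32.3911 20.0702 7.3983 1.2033 0.0000 0.0000 0.0000
37.9773 26.4304 13.2835 2.6964 0.0000 0.0000 0.0000 0.0000
43.2126 32.3911 20.0702 6.0420 0.0000 0.0000 0.0000 0.0000 0.0000

Δt=0.09825  u=1.06704  d=0.93718  q=0.54989  discount=0.99149
step 8 (expiry): payoffs max(K−S,0) = 43.2126 32.3911 20.0702 6.0420 0.0000 0.0000 0.0000 0.0000 0.0000
step 7: (k=7,j=0): S=83.3327, (K−S)⁺=37.9773, hold=36.9448 ⇒ V=37.9773 exercise | (k=7,j=1): S=94.8796, (K−S)⁺=26.4304, hold=25.3979 ⇒ V=26.4304 exercise | (k=7,j=2): S=108.0265, (K−S)⁺=13.2835, hold=12.2510 ⇒ V=13.2835 exercise | (k=7,j=3): S=122.9950, (K−S)⁺=0.0000, hold=2.6964 ⇒ V=2.6964 continue | (k=7,j=4): S=140.0377, (K−S)⁺=0.0000, hold=0.0000 ⇒ V=0.0000 continue | (k=7,j=5): S=159.4418, (K−S)⁺=0.0000, hold=0.0000 ⇒ V=0.0000 continue | (k=7,j=6): S=181.5347, (K−S)⁺=0.0000, hold=0.0000 ⇒ V=0.0000 continue | (k=7,j=7): S=206.6889, (K−S)⁺=0.0000, hold=0.0000 ⇒ V=0.0000 continue  boundary S*=108.0265
step 6: (k=6,j=0): S=88.9189, (K−S)⁺=32.3911, hold=31.3586 ⇒ V=32.3911 exercise | (k=6,j=1): S=101.2398, (K−S)⁺=20.0702, hold=19.0377 ⇒ V=20.0702 exercise | (k=6,j=2): S=115.2680, (K−S)⁺=6.0420, hold=7.3983 ⇒ V=7.3983 continue | (k=6,j=3): S=131.2400, (K−S)⁺=0.0000, hold=1.2033 ⇒ V=1.2033 continue | (k=6,j=4): S=149.4251, (K−S)⁺=0.0000, hold=0.0000 ⇒ V=0.0000 continue | (k=6,j=5): S=170.1300, (K−S)⁺=0.0000, hold=0.0000 ⇒ V=0.0000 continue | (k=6,j=6): S=193.7039, (K−S)⁺=0.0000, hold=0.0000 ⇒ V=0.0000 continue  boundary S*=101.2398
step 5: (k=5,j=0): S=94.8796, (K−S)⁺=26.4304, hold=25.3979 ⇒ V=26.4304 exercise | (k=5,j=1): S=108.0265, (K−S)⁺=13.2835, hold=12.9905 ⇒ V=13.2835 exercise | (k=5,j=2): S=122.9950, (K−S)⁺=0.0000, hold=3.9578 ⇒ V=3.9578 continue | (k=5,j=3): S=140.0377, (K−S)⁺=0.0000, hold=0.5370 ⇒ V=0.5370 continue | (k=5,j=4): S=159.4418, (K−S)⁺=0.0000, hold=0.0000 ⇒ V=0.0000 continue | (k=5,j=5): S=181.5347, (K−S)⁺=0.0000, hold=0.0000 ⇒ V=0.0000 continue  boundary S*=108.0265
step 4: (k=4,j=0): S=101.2398, (K−S)⁺=20.0702, hold=19.0377 ⇒ V=20.0702 exercise | (k=4,j=1): S=115.2680, (K−S)⁺=6.0420, hold=8.0860 ⇒ V=8.0860 continue | (k=4,j=2): S=131.2400, (K−S)⁺=0.0000, hold=2.0591 ⇒ V=2.0591 continue | (k=4,j=3): S=149.4251, (K−S)⁺=0.0000, hold=0.2397 ⇒ V=0.2397 continue | (k=4,j=4): S=170.1300, (K−S)⁺=0.0000, hold=0.0000 ⇒ V=0.0000 continue  boundary S*=101.2398
step 3: (k=3,j=0): S=108.0265, (K−S)⁺=13.2835, hold=13.3654 ⇒ V=13.3654 continue | (k=3,j=1): S=122.9950, (K−S)⁺=0.0000, hold=4.7312 ⇒ V=4.7312 continue | (k=3,j=2): S=140.0377, (K−S)⁺=0.0000, hold=1.0496 ⇒ V=1.0496 continue | (k=3,j=3): S=159.4418, (K−S)⁺=0.0000, hold=0.1070 ⇒ V=0.1070 continue  boundary S*=-
step 2: (k=2,j=0): S=115.2680, (K−S)⁺=6.0420, hold=8.5442 ⇒ V=8.5442 continue | (k=2,j=1): S=131.2400, (K−S)⁺=0.0000, hold=2.6837 ⇒ V=2.6837 continue | (k=2,j=2): S=149.4251, (K−S)⁺=0.0000, hold=0.5267 ⇒ V=0.5267 continue  boundary S*=-
step 1: (k=1,j=0): S=122.9950, (K−S)⁺=0.0000, hold=5.2763 ⇒ V=5.2763 continue | (k=1,j=1): S=140.0377, (K−S)⁺=0.0000, hold=1.4848 ⇒ V=1.4848 continue  boundary S*=-
step 0: (k=0,j=0): S=131.2400, (K−S)⁺=0.0000, hold=3.1642 ⇒ V=3.1642 continue  boundary S*=-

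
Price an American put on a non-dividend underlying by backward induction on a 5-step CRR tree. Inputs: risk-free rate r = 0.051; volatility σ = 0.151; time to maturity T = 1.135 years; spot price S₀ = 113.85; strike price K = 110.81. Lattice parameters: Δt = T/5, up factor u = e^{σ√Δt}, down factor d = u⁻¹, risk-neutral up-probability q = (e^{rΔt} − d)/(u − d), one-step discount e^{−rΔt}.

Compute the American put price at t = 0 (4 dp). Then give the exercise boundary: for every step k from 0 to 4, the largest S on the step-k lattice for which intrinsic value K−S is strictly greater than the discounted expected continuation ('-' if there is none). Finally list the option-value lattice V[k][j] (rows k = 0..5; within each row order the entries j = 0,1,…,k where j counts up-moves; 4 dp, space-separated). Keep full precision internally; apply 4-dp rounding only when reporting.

params: Δt=0.22700 u=1.07459 d=0.93058 q=0.56288 e^(-rΔt)=0.98849
t_5 payoffs: 31.3570 19.0614 4.8630 0.0000 0.0000 0.0000
t_4: node(4,0) S=85.3797 payoff=25.4303 vs cont=24.1548 → 25.4303 [stop]  node(4,1) S=98.5925 payoff=12.2175 vs cont=10.9420 → 12.2175 [stop]  node(4,2) S=113.8500 payoff=0.0000 vs cont=2.1013 → 2.1013 [wait]  node(4,3) S=131.4686 payoff=0.0000 vs cont=0.0000 → 0.0000 [wait]  node(4,4) S=151.8138 payoff=0.0000 vs cont=0.0000 → 0.0000 [wait]  ⇒ S*(4)=98.5925
t_3: node(3,0) S=91.7486 payoff=19.0614 vs cont=17.7860 → 19.0614 [stop]  node(3,1) S=105.9470 payoff=4.8630 vs cont=6.4482 → 6.4482 [wait]  node(3,2) S=122.3426 payoff=0.0000 vs cont=0.9079 → 0.9079 [wait]  node(3,3) S=141.2754 payoff=0.0000 vs cont=0.0000 → 0.0000 [wait]  ⇒ S*(3)=91.7486
t_2: node(2,0) S=98.5925 payoff=12.2175 vs cont=11.8240 → 12.2175 [stop]  node(2,1) S=113.8500 payoff=0.0000 vs cont=3.2914 → 3.2914 [wait]  node(2,2) S=131.4686 payoff=0.0000 vs cont=0.3923 → 0.3923 [wait]  ⇒ S*(2)=98.5925
t_1: node(1,0) S=105.9470 payoff=4.8630 vs cont=7.1104 → 7.1104 [wait]  node(1,1) S=122.3426 payoff=0.0000 vs cont=1.6405 → 1.6405 [wait]  ⇒ S*(1)=-
t_0: node(0,0) S=113.8500 payoff=0.0000 vs cont=3.9851 → 3.9851 [wait]  ⇒ S*(0)=-

price = 3.9851
boundary = - - 98.5925 91.7486 98.5925
tree:
3.9851
7.1104 1.6405
12.2175 3.2914 0.3923
19.0614 6.4482 0.9079 0.0000
25.4303 12.2175 2.1013 0.0000 0.0000
31.3570 19.0614 4.8630 0.0000 0.0000 0.0000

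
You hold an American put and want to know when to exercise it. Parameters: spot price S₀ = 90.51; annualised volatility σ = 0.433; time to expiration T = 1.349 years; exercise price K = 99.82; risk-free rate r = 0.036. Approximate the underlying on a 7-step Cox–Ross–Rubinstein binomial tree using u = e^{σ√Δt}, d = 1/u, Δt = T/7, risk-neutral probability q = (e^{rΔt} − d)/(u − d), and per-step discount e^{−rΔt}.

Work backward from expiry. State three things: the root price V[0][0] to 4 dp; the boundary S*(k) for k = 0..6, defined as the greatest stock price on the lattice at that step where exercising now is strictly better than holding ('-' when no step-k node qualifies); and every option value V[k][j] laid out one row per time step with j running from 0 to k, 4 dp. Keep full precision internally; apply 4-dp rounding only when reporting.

Δt=0.19271  u=1.20935  d=0.82689  q=0.47082  discount=0.99309
step 7 (expiry): payoffs max(K−S,0) = 75.8962 64.8307 48.6471 24.9782 0.0000 0.0000 0.0000 0.0000
step 6: (k=6,j=0): S=28.9323, (K−S)⁺=70.8877, hold=70.1976 ⇒ V=70.8877 exercise | (k=6,j=1): S=42.3143, (K−S)⁺=57.5057, hold=56.8156 ⇒ V=57.5057 exercise | (k=6,j=2): S=61.8859, (K−S)⁺=37.9341, hold=37.2439 ⇒ V=37.9341 exercise | (k=6,j=3): S=90.5100, (K−S)⁺=9.3100, hold=13.1265 ⇒ V=13.1265 continue | (k=6,j=4): S=132.3735, (K−S)⁺=0.0000, hold=0.0000 ⇒ V=0.0000 continue | (k=6,j=5): S=193.6002, (K−S)⁺=0.0000, hold=0.0000 ⇒ V=0.0000 continue | (k=6,j=6): S=283.1459, (K−S)⁺=0.0000, hold=0.0000 ⇒ V=0.0000 continue  boundary S*=61.8859
step 5: (k=5,j=0): S=34.9893, (K−S)⁺=64.8307, hold=64.1406 ⇒ V=64.8307 exercise | (k=5,j=1): S=51.1729, (K−S)⁺=48.6471, hold=47.9570 ⇒ V=48.6471 exercise | (k=5,j=2): S=74.8418, (K−S)⁺=24.9782, hold=26.0725 ⇒ V=26.0725 continue | (k=5,j=3): S=109.4583, (K−S)⁺=0.0000, hold=6.8982 ⇒ V=6.8982 continue | (k=5,j=4): S=160.0860, (K−S)⁺=0.0000, hold=0.0000 ⇒ V=0.0000 continue | (k=5,j=5): S=234.1305, (K−S)⁺=0.0000, hold=0.0000 ⇒ V=0.0000 continue  boundary S*=51.1729
step 4: (k=4,j=0): S=42.3143, (K−S)⁺=57.5057, hold=56.8156 ⇒ V=57.5057 exercise | (k=4,j=1): S=61.8859, (K−S)⁺=37.9341, hold=37.7556 ⇒ V=37.9341 exercise | (k=4,j=2): S=90.5100, (K−S)⁺=9.3100, hold=16.9269 ⇒ V=16.9269 continue | (k=4,j=3): S=132.3735, (K−S)⁺=0.0000, hold=3.6251 ⇒ V=3.6251 continue | (k=4,j=4): S=193.6002, (K−S)⁺=0.0000, hold=0.0000 ⇒ V=0.0000 continue  boundary S*=61.8859
step 3: (k=3,j=0): S=51.1729, (K−S)⁺=48.6471, hold=47.9570 ⇒ V=48.6471 exercise | (k=3,j=1): S=74.8418, (K−S)⁺=24.9782, hold=27.8495 ⇒ V=27.8495 continue | (k=3,j=2): S=109.4583, (K−S)⁺=0.0000, hold=10.5904 ⇒ V=10.5904 continue | (k=3,j=3): S=160.0860, (K−S)⁺=0.0000, hold=1.9051 ⇒ V=1.9051 continue  boundary S*=51.1729
step 2: (k=2,j=0): S=61.8859, (K−S)⁺=37.9341, hold=38.5865 ⇒ V=38.5865 continue | (k=2,j=1): S=90.5100, (K−S)⁺=9.3100, hold=19.5871 ⇒ V=19.5871 continue | (k=2,j=2): S=132.3735, (K−S)⁺=0.0000, hold=6.4562 ⇒ V=6.4562 continue  boundary S*=-
step 1: (k=1,j=0): S=74.8418, (K−S)⁺=24.9782, hold=29.4362 ⇒ V=29.4362 continue | (k=1,j=1): S=109.4583, (K−S)⁺=0.0000, hold=13.3121 ⇒ V=13.3121 continue  boundary S*=-
step 0: (k=0,j=0): S=90.5100, (K−S)⁺=9.3100, hold=21.6935 ⇒ V=21.6935 continue  boundary S*=-

price = 21.6935
boundary = - - - 51.1729 61.8859 51.1729 61.8859
tree:
21.6935
29.4362 13.3121
38.5865 19.5871 6.4562
48.6471 27.8495 10.5904 1.9051
57.5057 37.9341 16.9269 3.6251 0.0000
64.8307 48.6471 26.0725 6.8982 0.0000 0.0000
70.8877 57.5057 37.9341 13.1265 0.0000 0.0000 0.0000
75.8962 64.8307 48.6471 24.9782 0.0000 0.0000 0.0000 0.0000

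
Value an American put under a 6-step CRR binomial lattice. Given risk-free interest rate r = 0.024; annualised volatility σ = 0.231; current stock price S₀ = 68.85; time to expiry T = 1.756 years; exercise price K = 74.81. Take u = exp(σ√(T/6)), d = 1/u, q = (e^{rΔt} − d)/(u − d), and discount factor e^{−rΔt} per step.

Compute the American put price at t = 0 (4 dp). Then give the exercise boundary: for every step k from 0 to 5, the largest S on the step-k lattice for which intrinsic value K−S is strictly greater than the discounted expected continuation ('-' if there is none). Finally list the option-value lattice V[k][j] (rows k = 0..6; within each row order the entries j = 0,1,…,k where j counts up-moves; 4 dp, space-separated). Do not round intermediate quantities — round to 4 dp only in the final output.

price = 10.8291
boundary = - - 53.6239 47.3244 53.6239 60.7619
tree:
10.8291
15.4358 6.3192
21.1861 9.8333 2.8512
27.4856 14.7714 4.9736 0.7430
33.0450 21.1861 8.4869 1.4873 0.0000
37.9513 27.4856 14.0481 2.9773 0.0000 0.0000
42.2813 33.0450 21.1861 5.9600 0.0000 0.0000 0.0000

Δt=0.29267  u=1.13311  d=0.88253  q=0.49693  discount=0.99300
step 6 (expiry): payoffs max(K−S,0) = 42.2813 33.0450 21.1861 5.9600 0.0000 0.0000 0.0000
step 5: (k=5,j=0): S=36.8587, (K−S)⁺=37.9513, hold=37.4277 ⇒ V=37.9513 exercise | (k=5,j=1): S=47.3244, (K−S)⁺=27.4856, hold=26.9620 ⇒ V=27.4856 exercise | (k=5,j=2): S=60.7619, (K−S)⁺=14.0481, hold=13.5245 ⇒ V=14.0481 exercise | (k=5,j=3): S=78.0148, (K−S)⁺=0.0000, hold=2.9773 ⇒ V=2.9773 continue | (k=5,j=4): S=100.1665, (K−S)⁺=0.0000, hold=0.0000 ⇒ V=0.0000 continue | (k=5,j=5): S=128.6081, (K−S)⁺=0.0000, hold=0.0000 ⇒ V=0.0000 continue  boundary S*=60.7619
step 4: (k=4,j=0): S=41.7650, (K−S)⁺=33.0450, hold=32.5214 ⇒ V=33.0450 exercise | (k=4,j=1): S=53.6239, (K−S)⁺=21.1861, hold=20.6625 ⇒ V=21.1861 exercise | (k=4,j=2): S=68.8500, (K−S)⁺=5.9600, hold=8.4869 ⇒ V=8.4869 continue | (k=4,j=3): S=88.3995, (K−S)⁺=0.0000, hold=1.4873 ⇒ V=1.4873 continue | (k=4,j=4): S=113.4999, (K−S)⁺=0.0000, hold=0.0000 ⇒ V=0.0000 continue  boundary S*=53.6239
step 3: (k=3,j=0): S=47.3244, (K−S)⁺=27.4856, hold=26.9620 ⇒ V=27.4856 exercise | (k=3,j=1): S=60.7619, (K−S)⁺=14.0481, hold=14.7714 ⇒ V=14.7714 continue | (k=3,j=2): S=78.0148, (K−S)⁺=0.0000, hold=4.9736 ⇒ V=4.9736 continue | (k=3,j=3): S=100.1665, (K−S)⁺=0.0000, hold=0.7430 ⇒ V=0.7430 continue  boundary S*=47.3244
step 2: (k=2,j=0): S=53.6239, (K−S)⁺=21.1861, hold=21.0194 ⇒ V=21.1861 exercise | (k=2,j=1): S=68.8500, (K−S)⁺=5.9600, hold=9.8333 ⇒ V=9.8333 continue | (k=2,j=2): S=88.3995, (K−S)⁺=0.0000, hold=2.8512 ⇒ V=2.8512 continue  boundary S*=53.6239
step 1: (k=1,j=0): S=60.7619, (K−S)⁺=14.0481, hold=15.4358 ⇒ V=15.4358 continue | (k=1,j=1): S=78.0148, (K−S)⁺=0.0000, hold=6.3192 ⇒ V=6.3192 continue  boundary S*=-
step 0: (k=0,j=0): S=68.8500, (K−S)⁺=5.9600, hold=10.8291 ⇒ V=10.8291 continue  boundary S*=-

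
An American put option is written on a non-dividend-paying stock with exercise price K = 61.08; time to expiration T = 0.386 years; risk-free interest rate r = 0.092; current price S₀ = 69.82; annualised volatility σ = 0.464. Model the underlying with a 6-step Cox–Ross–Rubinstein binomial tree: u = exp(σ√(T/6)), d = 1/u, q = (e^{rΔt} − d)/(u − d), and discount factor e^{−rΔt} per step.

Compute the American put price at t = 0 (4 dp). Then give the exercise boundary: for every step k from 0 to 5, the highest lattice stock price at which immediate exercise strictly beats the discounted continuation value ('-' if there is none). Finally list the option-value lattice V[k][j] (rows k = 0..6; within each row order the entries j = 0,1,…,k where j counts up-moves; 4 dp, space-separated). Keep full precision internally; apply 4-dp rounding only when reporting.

Δt=0.06433, u=1.12489, d=0.88897, q=0.49577, disc=e^(-rΔt)=0.99410
k=6 terminal: V=max(K-S,0) → 26.6204 17.4753 5.9032 0.0000 0.0000 0.0000 0.0000
k=5: j=0 S=38.7634 intr=22.3166 cont=21.9562 V=22.3166[EX]; j=1 S=49.0506 intr=12.0294 cont=11.6689 V=12.0294[EX]; j=2 S=62.0681 intr=0.0000 cont=2.9590 V=2.9590[hold]; j=3 S=78.5401 intr=0.0000 cont=0.0000 V=0.0000[hold]; j=4 S=99.3836 intr=0.0000 cont=0.0000 V=0.0000[hold]; j=5 S=125.7588 intr=0.0000 cont=0.0000 V=0.0000[hold]  S*(5)=49.0506
k=4: j=0 S=43.6047 intr=17.4753 cont=17.1149 V=17.4753[EX]; j=1 S=55.1768 intr=5.9032 cont=7.4881 V=7.4881[hold]; j=2 S=69.8200 intr=0.0000 cont=1.4832 V=1.4832[hold]; j=3 S=88.3493 intr=0.0000 cont=0.0000 V=0.0000[hold]; j=4 S=111.7961 intr=0.0000 cont=0.0000 V=0.0000[hold]  S*(4)=43.6047
k=3: j=0 S=49.0506 intr=12.0294 cont=12.4500 V=12.4500[hold]; j=1 S=62.0681 intr=0.0000 cont=4.4844 V=4.4844[hold]; j=2 S=78.5401 intr=0.0000 cont=0.7435 V=0.7435[hold]; j=3 S=99.3836 intr=0.0000 cont=0.0000 V=0.0000[hold]  S*(3)=-
k=2: j=0 S=55.1768 intr=5.9032 cont=8.4507 V=8.4507[hold]; j=1 S=69.8200 intr=0.0000 cont=2.6142 V=2.6142[hold]; j=2 S=88.3493 intr=0.0000 cont=0.3727 V=0.3727[hold]  S*(2)=-
k=1: j=0 S=62.0681 intr=0.0000 cont=5.5243 V=5.5243[hold]; j=1 S=78.5401 intr=0.0000 cont=1.4940 V=1.4940[hold]  S*(1)=-
k=0: j=0 S=69.8200 intr=0.0000 cont=3.5054 V=3.5054[hold]  S*(0)=-

price = 3.5054
boundary = - - - - 43.6047 49.0506
tree:
3.5054
5.5243 1.4940
8.4507 2.6142 0.3727
12.4500 4.4844 0.7435 0.0000
17.4753 7.4881 1.4832 0.0000 0.0000
22.3166 12.0294 2.9590 0.0000 0.0000 0.0000
26.6204 17.4753 5.9032 0.0000 0.0000 0.0000 0.0000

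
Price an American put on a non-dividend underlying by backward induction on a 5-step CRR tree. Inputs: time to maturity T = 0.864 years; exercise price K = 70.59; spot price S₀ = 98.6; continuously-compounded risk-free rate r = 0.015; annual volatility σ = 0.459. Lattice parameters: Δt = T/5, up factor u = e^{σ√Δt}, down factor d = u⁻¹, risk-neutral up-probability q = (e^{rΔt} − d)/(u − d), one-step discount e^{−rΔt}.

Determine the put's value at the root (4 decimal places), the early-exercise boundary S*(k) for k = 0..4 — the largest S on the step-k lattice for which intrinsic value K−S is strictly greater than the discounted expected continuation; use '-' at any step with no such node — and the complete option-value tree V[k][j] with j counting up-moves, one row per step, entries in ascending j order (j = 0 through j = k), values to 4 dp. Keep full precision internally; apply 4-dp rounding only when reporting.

price = 4.4052
boundary = - - - - 45.9641
tree:
4.4052
7.0914 1.2667
11.1529 2.3483 0.0000
16.9798 4.3536 0.0000 0.0000
24.6259 8.0712 0.0000 0.0000 0.0000
32.6101 14.9633 0.0000 0.0000 0.0000 0.0000

Δt=0.17280  u=1.21022  d=0.82630  q=0.45920  discount=0.99741
step 5 (expiry): payoffs max(K−S,0) = 32.6101 14.9633 0.0000 0.0000 0.0000 0.0000
step 4: (k=4,j=0): S=45.9641, (K−S)⁺=24.6259, hold=24.4432 ⇒ V=24.6259 exercise | (k=4,j=1): S=67.3206, (K−S)⁺=3.2694, hold=8.0712 ⇒ V=8.0712 continue | (k=4,j=2): S=98.6000, (K−S)⁺=0.0000, hold=0.0000 ⇒ V=0.0000 continue | (k=4,j=3): S=144.4129, (K−S)⁺=0.0000, hold=0.0000 ⇒ V=0.0000 continue | (k=4,j=4): S=211.5121, (K−S)⁺=0.0000, hold=0.0000 ⇒ V=0.0000 continue  boundary S*=45.9641
step 3: (k=3,j=0): S=55.6267, (K−S)⁺=14.9633, hold=16.9798 ⇒ V=16.9798 continue | (k=3,j=1): S=81.4727, (K−S)⁺=0.0000, hold=4.3536 ⇒ V=4.3536 continue | (k=3,j=2): S=119.3278, (K−S)⁺=0.0000, hold=0.0000 ⇒ V=0.0000 continue | (k=3,j=3): S=174.7715, (K−S)⁺=0.0000, hold=0.0000 ⇒ V=0.0000 continue  boundary S*=-
step 2: (k=2,j=0): S=67.3206, (K−S)⁺=3.2694, hold=11.1529 ⇒ V=11.1529 continue | (k=2,j=1): S=98.6000, (K−S)⁺=0.0000, hold=2.3483 ⇒ V=2.3483 continue | (k=2,j=2): S=144.4129, (K−S)⁺=0.0000, hold=0.0000 ⇒ V=0.0000 continue  boundary S*=-
step 1: (k=1,j=0): S=81.4727, (K−S)⁺=0.0000, hold=7.0914 ⇒ V=7.0914 continue | (k=1,j=1): S=119.3278, (K−S)⁺=0.0000, hold=1.2667 ⇒ V=1.2667 continue  boundary S*=-
step 0: (k=0,j=0): S=98.6000, (K−S)⁺=0.0000, hold=4.4052 ⇒ V=4.4052 continue  boundary S*=-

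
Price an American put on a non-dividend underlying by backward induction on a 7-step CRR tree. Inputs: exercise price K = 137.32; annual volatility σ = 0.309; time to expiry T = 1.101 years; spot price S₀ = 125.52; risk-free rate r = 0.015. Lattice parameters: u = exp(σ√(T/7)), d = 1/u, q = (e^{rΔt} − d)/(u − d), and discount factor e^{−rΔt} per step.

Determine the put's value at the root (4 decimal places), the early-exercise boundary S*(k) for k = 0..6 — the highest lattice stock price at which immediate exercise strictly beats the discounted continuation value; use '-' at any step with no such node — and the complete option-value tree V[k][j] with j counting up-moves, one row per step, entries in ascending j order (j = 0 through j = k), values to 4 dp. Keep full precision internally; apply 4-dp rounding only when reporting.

params: Δt=0.15729 u=1.13037 d=0.88466 q=0.47901 e^(-rΔt)=0.99764
t_7 payoffs: 84.0893 69.3049 50.4143 26.2769 0.0000 0.0000 0.0000 0.0000
t_6: node(6,0) S=60.1705 payoff=77.1495 vs cont=76.8259 → 77.1495 [stop]  node(6,1) S=76.8824 payoff=60.4376 vs cont=60.1140 → 60.4376 [stop]  node(6,2) S=98.2358 payoff=39.0842 vs cont=38.7606 → 39.0842 [stop]  node(6,3) S=125.5200 payoff=11.8000 vs cont=13.6576 → 13.6576 [wait]  node(6,4) S=160.3821 payoff=0.0000 vs cont=0.0000 → 0.0000 [wait]  node(6,5) S=204.9270 payoff=0.0000 vs cont=0.0000 → 0.0000 [wait]  node(6,6) S=261.8437 payoff=0.0000 vs cont=0.0000 → 0.0000 [wait]  ⇒ S*(6)=98.2358
t_5: node(5,0) S=68.0151 payoff=69.3049 vs cont=68.9813 → 69.3049 [stop]  node(5,1) S=86.9057 payoff=50.4143 vs cont=50.0907 → 50.4143 [stop]  node(5,2) S=111.0431 payoff=26.2769 vs cont=26.8411 → 26.8411 [wait]  node(5,3) S=141.8843 payoff=0.0000 vs cont=7.0987 → 7.0987 [wait]  node(5,4) S=181.2915 payoff=0.0000 vs cont=0.0000 → 0.0000 [wait]  node(5,5) S=231.6438 payoff=0.0000 vs cont=0.0000 → 0.0000 [wait]  ⇒ S*(5)=86.9057
t_4: node(4,0) S=76.8824 payoff=60.4376 vs cont=60.1140 → 60.4376 [stop]  node(4,1) S=98.2358 payoff=39.0842 vs cont=39.0302 → 39.0842 [stop]  node(4,2) S=125.5200 payoff=11.8000 vs cont=17.3432 → 17.3432 [wait]  node(4,3) S=160.3821 payoff=0.0000 vs cont=3.6896 → 3.6896 [wait]  node(4,4) S=204.9270 payoff=0.0000 vs cont=0.0000 → 0.0000 [wait]  ⇒ S*(4)=98.2358
t_3: node(3,0) S=86.9057 payoff=50.4143 vs cont=50.0907 → 50.4143 [stop]  node(3,1) S=111.0431 payoff=26.2769 vs cont=28.6024 → 28.6024 [wait]  node(3,2) S=141.8843 payoff=0.0000 vs cont=10.7775 → 10.7775 [wait]  node(3,3) S=181.2915 payoff=0.0000 vs cont=1.9177 → 1.9177 [wait]  ⇒ S*(3)=86.9057
t_2: node(2,0) S=98.2358 payoff=39.0842 vs cont=39.8719 → 39.8719 [wait]  node(2,1) S=125.5200 payoff=11.8000 vs cont=20.0167 → 20.0167 [wait]  node(2,2) S=160.3821 payoff=0.0000 vs cont=6.5181 → 6.5181 [wait]  ⇒ S*(2)=-
t_1: node(1,0) S=111.0431 payoff=26.2769 vs cont=30.2894 → 30.2894 [wait]  node(1,1) S=141.8843 payoff=0.0000 vs cont=13.5187 → 13.5187 [wait]  ⇒ S*(1)=-
t_0: node(0,0) S=125.5200 payoff=11.8000 vs cont=22.2036 → 22.2036 [wait]  ⇒ S*(0)=-

price = 22.2036
boundary = - - - 86.9057 98.2358 86.9057 98.2358
tree:
22.2036
30.2894 13.5187
39.8719 20.0167 6.5181
50.4143 28.6024 10.7775 1.9177
60.4376 39.0842 17.3432 3.6896 0.0000
69.3049 50.4143 26.8411 7.0987 0.0000 0.0000
77.1495 60.4376 39.0842 13.6576 0.0000 0.0000 0.0000
84.0893 69.3049 50.4143 26.2769 0.0000 0.0000 0.0000 0.0000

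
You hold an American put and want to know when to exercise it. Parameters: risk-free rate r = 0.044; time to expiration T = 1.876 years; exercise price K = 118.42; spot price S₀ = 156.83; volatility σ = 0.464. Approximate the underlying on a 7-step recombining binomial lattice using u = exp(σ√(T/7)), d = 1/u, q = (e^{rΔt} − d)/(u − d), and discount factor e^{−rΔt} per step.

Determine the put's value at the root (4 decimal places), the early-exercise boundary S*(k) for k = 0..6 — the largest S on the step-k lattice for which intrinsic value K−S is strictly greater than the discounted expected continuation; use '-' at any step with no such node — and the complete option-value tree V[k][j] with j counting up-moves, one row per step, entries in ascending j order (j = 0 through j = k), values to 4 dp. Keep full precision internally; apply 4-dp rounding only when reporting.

Δt=0.26800, u=1.27151, d=0.78647, q=0.46469, disc=e^(-rΔt)=0.98828
k=7 terminal: V=max(K-S,0) → 89.2333 71.2325 42.1300 0.0000 0.0000 0.0000 0.0000 0.0000
k=6: j=0 S=37.1113 intr=81.3087 cont=79.9205 V=81.3087[EX]; j=1 S=59.9994 intr=58.4206 cont=57.0324 V=58.4206[EX]; j=2 S=97.0037 intr=21.4163 cont=22.2882 V=22.2882[hold]; j=3 S=156.8300 intr=0.0000 cont=0.0000 V=0.0000[hold]; j=4 S=253.5538 intr=0.0000 cont=0.0000 V=0.0000[hold]; j=5 S=409.9314 intr=0.0000 cont=0.0000 V=0.0000[hold]; j=6 S=662.7537 intr=0.0000 cont=0.0000 V=0.0000[hold]  S*(6)=59.9994
k=5: j=0 S=47.1875 intr=71.2325 cont=69.8443 V=71.2325[EX]; j=1 S=76.2900 intr=42.1300 cont=41.1422 V=42.1300[EX]; j=2 S=123.3413 intr=0.0000 cont=11.7912 V=11.7912[hold]; j=3 S=199.4112 intr=0.0000 cont=0.0000 V=0.0000[hold]; j=4 S=322.3968 intr=0.0000 cont=0.0000 V=0.0000[hold]; j=5 S=521.2327 intr=0.0000 cont=0.0000 V=0.0000[hold]  S*(5)=76.2900
k=4: j=0 S=59.9994 intr=58.4206 cont=57.0324 V=58.4206[EX]; j=1 S=97.0037 intr=21.4163 cont=27.7033 V=27.7033[hold]; j=2 S=156.8300 intr=0.0000 cont=6.2380 V=6.2380[hold]; j=3 S=253.5538 intr=0.0000 cont=0.0000 V=0.0000[hold]; j=4 S=409.9314 intr=0.0000 cont=0.0000 V=0.0000[hold]  S*(4)=59.9994
k=3: j=0 S=76.2900 intr=42.1300 cont=43.6290 V=43.6290[hold]; j=1 S=123.3413 intr=0.0000 cont=17.5207 V=17.5207[hold]; j=2 S=199.4112 intr=0.0000 cont=3.3001 V=3.3001[hold]; j=3 S=322.3968 intr=0.0000 cont=0.0000 V=0.0000[hold]  S*(3)=-
k=2: j=0 S=97.0037 intr=21.4163 cont=31.1275 V=31.1275[hold]; j=1 S=156.8300 intr=0.0000 cont=10.7846 V=10.7846[hold]; j=2 S=253.5538 intr=0.0000 cont=1.7459 V=1.7459[hold]  S*(2)=-
k=1: j=0 S=123.3413 intr=0.0000 cont=21.4203 V=21.4203[hold]; j=1 S=199.4112 intr=0.0000 cont=6.5072 V=6.5072[hold]  S*(1)=-
k=0: j=0 S=156.8300 intr=0.0000 cont=14.3205 V=14.3205[hold]  S*(0)=-

price = 14.3205
boundary = - - - - 59.9994 76.2900 59.9994
tree:
14.3205
21.4203 6.5072
31.1275 10.7846 1.7459
43.6290 17.5207 3.3001 0.0000
58.4206 27.7033 6.2380 0.0000 0.0000
71.2325 42.1300 11.7912 0.0000 0.0000 0.0000
81.3087 58.4206 22.2882 0.0000 0.0000 0.0000 0.0000
89.2333 71.2325 42.1300 0.0000 0.0000 0.0000 0.0000 0.0000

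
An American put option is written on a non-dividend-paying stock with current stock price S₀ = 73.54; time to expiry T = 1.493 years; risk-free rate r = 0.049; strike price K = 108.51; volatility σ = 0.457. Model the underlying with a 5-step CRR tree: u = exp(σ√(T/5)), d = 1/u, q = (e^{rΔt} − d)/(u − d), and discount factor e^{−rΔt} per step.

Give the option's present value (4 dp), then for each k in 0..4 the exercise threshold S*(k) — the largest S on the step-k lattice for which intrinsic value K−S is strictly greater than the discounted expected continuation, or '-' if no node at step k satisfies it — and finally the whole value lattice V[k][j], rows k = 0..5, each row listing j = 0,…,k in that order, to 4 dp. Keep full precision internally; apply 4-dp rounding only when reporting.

params: Δt=0.29860 u=1.28367 d=0.77902 q=0.46710 e^(-rΔt)=0.98548
t_5 payoffs: 87.4114 73.7434 51.2212 14.1088 0.0000 0.0000
t_4: node(4,0) S=27.0837 payoff=81.4263 vs cont=79.8502 → 81.4263 [stop]  node(4,1) S=44.6289 payoff=63.8811 vs cont=62.3051 → 63.8811 [stop]  node(4,2) S=73.5400 payoff=34.9700 vs cont=33.3939 → 34.9700 [stop]  node(4,3) S=121.1802 payoff=0.0000 vs cont=7.4094 → 7.4094 [wait]  node(4,4) S=199.6823 payoff=0.0000 vs cont=0.0000 → 0.0000 [wait]  ⇒ S*(4)=73.5400
t_3: node(3,0) S=34.7666 payoff=73.7434 vs cont=72.1673 → 73.7434 [stop]  node(3,1) S=57.2888 payoff=51.2212 vs cont=49.6451 → 51.2212 [stop]  node(3,2) S=94.4012 payoff=14.1088 vs cont=21.7756 → 21.7756 [wait]  node(3,3) S=155.5555 payoff=0.0000 vs cont=3.8911 → 3.8911 [wait]  ⇒ S*(3)=57.2888
t_2: node(2,0) S=44.6289 payoff=63.8811 vs cont=62.3051 → 63.8811 [stop]  node(2,1) S=73.5400 payoff=34.9700 vs cont=36.9230 → 36.9230 [wait]  node(2,2) S=121.1802 payoff=0.0000 vs cont=13.2269 → 13.2269 [wait]  ⇒ S*(2)=44.6289
t_1: node(1,0) S=57.2888 payoff=51.2212 vs cont=50.5441 → 51.2212 [stop]  node(1,1) S=94.4012 payoff=14.1088 vs cont=25.4791 → 25.4791 [wait]  ⇒ S*(1)=57.2888
t_0: node(0,0) S=73.5400 payoff=34.9700 vs cont=38.6278 → 38.6278 [wait]  ⇒ S*(0)=-

price = 38.6278
boundary = - 57.2888 44.6289 57.2888 73.5400
tree:
38.6278
51.2212 25.4791
63.8811 36.9230 13.2269
73.7434 51.2212 21.7756 3.8911
81.4263 63.8811 34.9700 7.4094 0.0000
87.4114 73.7434 51.2212 14.1088 0.0000 0.0000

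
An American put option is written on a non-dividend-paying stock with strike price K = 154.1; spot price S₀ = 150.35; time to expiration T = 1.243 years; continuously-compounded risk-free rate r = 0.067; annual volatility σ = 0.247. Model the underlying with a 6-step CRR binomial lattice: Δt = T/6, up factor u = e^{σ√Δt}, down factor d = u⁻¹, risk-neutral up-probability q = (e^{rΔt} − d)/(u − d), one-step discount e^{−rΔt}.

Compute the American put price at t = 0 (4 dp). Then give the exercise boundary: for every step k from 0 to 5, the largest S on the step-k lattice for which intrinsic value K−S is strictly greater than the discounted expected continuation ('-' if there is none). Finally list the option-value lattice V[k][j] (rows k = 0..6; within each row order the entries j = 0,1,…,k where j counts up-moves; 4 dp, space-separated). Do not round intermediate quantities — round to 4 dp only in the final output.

Δt=0.20717  u=1.11899  d=0.89367  q=0.53396  discount=0.98622
step 6 (expiry): payoffs max(K−S,0) = 77.5132 58.2032 34.0247 3.7500 0.0000 0.0000 0.0000
step 5: (k=5,j=0): S=85.6996, (K−S)⁺=68.4004, hold=66.2762 ⇒ V=68.4004 exercise | (k=5,j=1): S=107.3072, (K−S)⁺=46.7928, hold=44.6687 ⇒ V=46.7928 exercise | (k=5,j=2): S=134.3626, (K−S)⁺=19.7374, hold=17.6132 ⇒ V=19.7374 exercise | (k=5,j=3): S=168.2396, (K−S)⁺=0.0000, hold=1.7236 ⇒ V=1.7236 continue | (k=5,j=4): S=210.6581, (K−S)⁺=0.0000, hold=0.0000 ⇒ V=0.0000 continue | (k=5,j=5): S=263.7715, (K−S)⁺=0.0000, hold=0.0000 ⇒ V=0.0000 continue  boundary S*=134.3626
step 4: (k=4,j=0): S=95.8968, (K−S)⁺=58.2032, hold=56.0791 ⇒ V=58.2032 exercise | (k=4,j=1): S=120.0753, (K−S)⁺=34.0247, hold=31.9005 ⇒ V=34.0247 exercise | (k=4,j=2): S=150.3500, (K−S)⁺=3.7500, hold=9.9793 ⇒ V=9.9793 continue | (k=4,j=3): S=188.2579, (K−S)⁺=0.0000, hold=0.7922 ⇒ V=0.7922 continue | (k=4,j=4): S=235.7235, (K−S)⁺=0.0000, hold=0.0000 ⇒ V=0.0000 continue  boundary S*=120.0753
step 3: (k=3,j=0): S=107.3072, (K−S)⁺=46.7928, hold=44.6687 ⇒ V=46.7928 exercise | (k=3,j=1): S=134.3626, (K−S)⁺=19.7374, hold=20.8935 ⇒ V=20.8935 continue | (k=3,j=2): S=168.2396, (K−S)⁺=0.0000, hold=5.0039 ⇒ V=5.0039 continue | (k=3,j=3): S=210.6581, (K−S)⁺=0.0000, hold=0.3641 ⇒ V=0.3641 continue  boundary S*=107.3072
step 2: (k=2,j=0): S=120.0753, (K−S)⁺=34.0247, hold=32.5094 ⇒ V=34.0247 exercise | (k=2,j=1): S=150.3500, (K−S)⁺=3.7500, hold=12.2381 ⇒ V=12.2381 continue | (k=2,j=2): S=188.2579, (K−S)⁺=0.0000, hold=2.4916 ⇒ V=2.4916 continue  boundary S*=120.0753
step 1: (k=1,j=0): S=134.3626, (K−S)⁺=19.7374, hold=22.0830 ⇒ V=22.0830 continue | (k=1,j=1): S=168.2396, (K−S)⁺=0.0000, hold=6.9370 ⇒ V=6.9370 continue  boundary S*=-
step 0: (k=0,j=0): S=150.3500, (K−S)⁺=3.7500, hold=13.8028 ⇒ V=13.8028 continue  boundary S*=-

price = 13.8028
boundary = - - 120.0753 107.3072 120.0753 134.3626
tree:
13.8028
22.0830 6.9370
34.0247 12.2381 2.4916
46.7928 20.8935 5.0039 0.3641
58.2032 34.0247 9.9793 0.7922 0.0000
68.4004 46.7928 19.7374 1.7236 0.0000 0.0000
77.5132 58.2032 34.0247 3.7500 0.0000 0.0000 0.0000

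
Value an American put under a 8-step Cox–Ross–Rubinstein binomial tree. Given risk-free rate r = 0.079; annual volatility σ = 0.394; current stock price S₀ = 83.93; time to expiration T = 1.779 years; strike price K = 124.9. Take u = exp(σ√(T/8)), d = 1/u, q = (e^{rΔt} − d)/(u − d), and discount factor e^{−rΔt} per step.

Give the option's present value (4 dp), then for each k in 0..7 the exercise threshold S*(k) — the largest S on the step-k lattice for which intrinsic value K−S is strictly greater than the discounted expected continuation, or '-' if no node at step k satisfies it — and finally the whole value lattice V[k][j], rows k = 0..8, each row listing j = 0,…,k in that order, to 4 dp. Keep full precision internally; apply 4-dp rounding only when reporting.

params: Δt=0.22237 u=1.20418 d=0.83044 q=0.50110 e^(-rΔt)=0.98259
t_8 payoffs: 105.9158 97.3721 84.9833 67.0190 40.9700 3.1977 0.0000 0.0000 0.0000
t_7: node(7,0) S=22.8603 payoff=102.0397 vs cont=99.8646 → 102.0397 [stop]  node(7,1) S=33.1485 payoff=91.7515 vs cont=89.5765 → 91.7515 [stop]  node(7,2) S=48.0668 payoff=76.8332 vs cont=74.6582 → 76.8332 [stop]  node(7,3) S=69.6990 payoff=55.2010 vs cont=53.0260 → 55.2010 [stop]  node(7,4) S=101.0667 payoff=23.8333 vs cont=21.6583 → 23.8333 [stop]  node(7,5) S=146.5512 payoff=0.0000 vs cont=1.5676 → 1.5676 [wait]  node(7,6) S=212.5058 payoff=0.0000 vs cont=0.0000 → 0.0000 [wait]  node(7,7) S=308.1429 payoff=0.0000 vs cont=0.0000 → 0.0000 [wait]  ⇒ S*(7)=101.0667
t_6: node(6,0) S=27.5279 payoff=97.3721 vs cont=95.1971 → 97.3721 [stop]  node(6,1) S=39.9167 payoff=84.9833 vs cont=82.8083 → 84.9833 [stop]  node(6,2) S=57.8810 payoff=67.0190 vs cont=64.8440 → 67.0190 [stop]  node(6,3) S=83.9300 payoff=40.9700 vs cont=38.7950 → 40.9700 [stop]  node(6,4) S=121.7023 payoff=3.1977 vs cont=12.4551 → 12.4551 [wait]  node(6,5) S=176.4737 payoff=0.0000 vs cont=0.7684 → 0.7684 [wait]  node(6,6) S=255.8948 payoff=0.0000 vs cont=0.0000 → 0.0000 [wait]  ⇒ S*(6)=83.9300
t_5: node(5,0) S=33.1485 payoff=91.7515 vs cont=89.5765 → 91.7515 [stop]  node(5,1) S=48.0668 payoff=76.8332 vs cont=74.6582 → 76.8332 [stop]  node(5,2) S=69.6990 payoff=55.2010 vs cont=53.0260 → 55.2010 [stop]  node(5,3) S=101.0667 payoff=23.8333 vs cont=26.2164 → 26.2164 [wait]  node(5,4) S=146.5512 payoff=0.0000 vs cont=6.4839 → 6.4839 [wait]  node(5,5) S=212.5058 payoff=0.0000 vs cont=0.3767 → 0.3767 [wait]  ⇒ S*(5)=69.6990
t_4: node(4,0) S=39.9167 payoff=84.9833 vs cont=82.8083 → 84.9833 [stop]  node(4,1) S=57.8810 payoff=67.0190 vs cont=64.8440 → 67.0190 [stop]  node(4,2) S=83.9300 payoff=40.9700 vs cont=39.9683 → 40.9700 [stop]  node(4,3) S=121.7023 payoff=3.1977 vs cont=16.0440 → 16.0440 [wait]  node(4,4) S=176.4737 payoff=0.0000 vs cont=3.3640 → 3.3640 [wait]  ⇒ S*(4)=83.9300
t_3: node(3,0) S=48.0668 payoff=76.8332 vs cont=74.6582 → 76.8332 [stop]  node(3,1) S=69.6990 payoff=55.2010 vs cont=53.0260 → 55.2010 [stop]  node(3,2) S=101.0667 payoff=23.8333 vs cont=27.9835 → 27.9835 [wait]  node(3,3) S=146.5512 payoff=0.0000 vs cont=9.5212 → 9.5212 [wait]  ⇒ S*(3)=69.6990
t_2: node(2,0) S=57.8810 payoff=67.0190 vs cont=64.8440 → 67.0190 [stop]  node(2,1) S=83.9300 payoff=40.9700 vs cont=40.8384 → 40.9700 [stop]  node(2,2) S=121.7023 payoff=3.1977 vs cont=18.4058 → 18.4058 [wait]  ⇒ S*(2)=83.9300
t_1: node(1,0) S=69.6990 payoff=55.2010 vs cont=53.0260 → 55.2010 [stop]  node(1,1) S=101.0667 payoff=23.8333 vs cont=29.1464 → 29.1464 [wait]  ⇒ S*(1)=69.6990
t_0: node(0,0) S=83.9300 payoff=40.9700 vs cont=41.4110 → 41.4110 [wait]  ⇒ S*(0)=-

price = 41.4110
boundary = - 69.6990 83.9300 69.6990 83.9300 69.6990 83.9300 101.0667
tree:
41.4110
55.2010 29.1464
67.0190 40.9700 18.4058
76.8332 55.2010 27.9835 9.5212
84.9833 67.0190 40.9700 16.0440 3.3640
91.7515 76.8332 55.2010 26.2164 6.4839 0.3767
97.3721 84.9833 67.0190 40.9700 12.4551 0.7684 0.0000
102.0397 91.7515 76.8332 55.2010 23.8333 1.5676 0.0000 0.0000
105.9158 97.3721 84.9833 67.0190 40.9700 3.1977 0.0000 0.0000 0.0000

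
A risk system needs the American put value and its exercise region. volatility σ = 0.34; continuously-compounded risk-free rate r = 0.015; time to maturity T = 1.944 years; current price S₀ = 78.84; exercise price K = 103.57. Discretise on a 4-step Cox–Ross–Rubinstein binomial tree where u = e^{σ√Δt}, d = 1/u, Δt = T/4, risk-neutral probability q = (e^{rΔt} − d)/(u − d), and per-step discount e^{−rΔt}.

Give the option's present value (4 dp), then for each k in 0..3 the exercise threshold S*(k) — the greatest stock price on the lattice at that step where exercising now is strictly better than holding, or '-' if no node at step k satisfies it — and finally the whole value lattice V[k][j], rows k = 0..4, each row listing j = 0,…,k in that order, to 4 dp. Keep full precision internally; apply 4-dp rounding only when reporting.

price = 31.2287
boundary = - - 49.0759 62.2024
tree:
31.2287
42.2661 18.5783
54.4941 28.3743 7.2044
64.8506 41.3676 13.3478 0.0000
73.0215 54.4941 24.7300 0.0000 0.0000

Δt=0.48600, u=1.26747, d=0.78897, q=0.45631, disc=e^(-rΔt)=0.99274
k=4 terminal: V=max(K-S,0) → 73.0215 54.4941 24.7300 0.0000 0.0000
k=3: j=0 S=38.7194 intr=64.8506 cont=64.0983 V=64.8506[EX]; j=1 S=62.2024 intr=41.3676 cont=40.6153 V=41.3676[EX]; j=2 S=99.9277 intr=3.6423 cont=13.3478 V=13.3478[hold]; j=3 S=160.5331 intr=0.0000 cont=0.0000 V=0.0000[hold]  S*(3)=62.2024
k=2: j=0 S=49.0759 intr=54.4941 cont=53.7419 V=54.4941[EX]; j=1 S=78.8400 intr=24.7300 cont=28.3743 V=28.3743[hold]; j=2 S=126.6559 intr=0.0000 cont=7.2044 V=7.2044[hold]  S*(2)=49.0759
k=1: j=0 S=62.2024 intr=41.3676 cont=42.2661 V=42.2661[hold]; j=1 S=99.9277 intr=3.6423 cont=18.5783 V=18.5783[hold]  S*(1)=-
k=0: j=0 S=78.8400 intr=24.7300 cont=31.2287 V=31.2287[hold]  S*(0)=-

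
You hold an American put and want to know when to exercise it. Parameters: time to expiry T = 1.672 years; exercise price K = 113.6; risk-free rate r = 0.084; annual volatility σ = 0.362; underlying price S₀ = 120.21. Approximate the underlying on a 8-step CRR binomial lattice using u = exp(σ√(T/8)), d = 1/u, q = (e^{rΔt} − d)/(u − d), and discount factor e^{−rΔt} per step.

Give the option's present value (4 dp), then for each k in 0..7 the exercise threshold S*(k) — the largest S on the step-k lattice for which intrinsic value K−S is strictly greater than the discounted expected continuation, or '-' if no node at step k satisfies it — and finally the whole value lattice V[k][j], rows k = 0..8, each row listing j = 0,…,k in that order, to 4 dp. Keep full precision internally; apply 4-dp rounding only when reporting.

price = 12.6399
boundary = - - - 73.1680 62.0081 73.1680 86.3365 73.1680
tree:
12.6399
19.2382 6.7878
28.3864 11.1839 2.8324
40.4320 17.8869 5.1816 0.6912
51.5919 27.5515 9.2936 1.4415 0.0000
61.0497 40.4320 16.2272 3.0061 0.0000 0.0000
69.0649 51.5919 27.2635 6.2690 0.0000 0.0000 0.0000
75.8576 61.0497 40.4320 13.0734 0.0000 0.0000 0.0000 0.0000
81.6143 69.0649 51.5919 27.2635 0.0000 0.0000 0.0000 0.0000 0.0000

Δt=0.20900  u=1.17998  d=0.84748  q=0.51199  discount=0.98260
step 8 (expiry): payoffs max(K−S,0) = 81.6143 69.0649 51.5919 27.2635 0.0000 0.0000 0.0000 0.0000 0.0000
step 7: (k=7,j=0): S=37.7424, (K−S)⁺=75.8576, hold=73.8807 ⇒ V=75.8576 exercise | (k=7,j=1): S=52.5503, (K−S)⁺=61.0497, hold=59.0727 ⇒ V=61.0497 exercise | (k=7,j=2): S=73.1680, (K−S)⁺=40.4320, hold=38.4550 ⇒ V=40.4320 exercise | (k=7,j=3): S=101.8750, (K−S)⁺=11.7250, hold=13.0734 ⇒ V=13.0734 continue | (k=7,j=4): S=141.8449, (K−S)⁺=0.0000, hold=0.0000 ⇒ V=0.0000 continue | (k=7,j=5): S=197.4966, (K−S)⁺=0.0000, hold=0.0000 ⇒ V=0.0000 continue | (k=7,j=6): S=274.9830, (K−S)⁺=0.0000, hold=0.0000 ⇒ V=0.0000 continue | (k=7,j=7): S=382.8705, (K−S)⁺=0.0000, hold=0.0000 ⇒ V=0.0000 continue  boundary S*=73.1680
step 6: (k=6,j=0): S=44.5351, (K−S)⁺=69.0649, hold=67.0880 ⇒ V=69.0649 exercise | (k=6,j=1): S=62.0081, (K−S)⁺=51.5919, hold=49.6149 ⇒ V=51.5919 exercise | (k=6,j=2): S=86.3365, (K−S)⁺=27.2635, hold=25.9649 ⇒ V=27.2635 exercise | (k=6,j=3): S=120.2100, (K−S)⁺=0.0000, hold=6.2690 ⇒ V=6.2690 continue | (k=6,j=4): S=167.3735, (K−S)⁺=0.0000, hold=0.0000 ⇒ V=0.0000 continue | (k=6,j=5): S=233.0412, (K−S)⁺=0.0000, hold=0.0000 ⇒ V=0.0000 continue | (k=6,j=6): S=324.4732, (K−S)⁺=0.0000, hold=0.0000 ⇒ V=0.0000 continue  boundary S*=86.3365
step 5: (k=5,j=0): S=52.5503, (K−S)⁺=61.0497, hold=59.0727 ⇒ V=61.0497 exercise | (k=5,j=1): S=73.1680, (K−S)⁺=40.4320, hold=38.4550 ⇒ V=40.4320 exercise | (k=5,j=2): S=101.8750, (K−S)⁺=11.7250, hold=16.2272 ⇒ V=16.2272 continue | (k=5,j=3): S=141.8449, (K−S)⁺=0.0000, hold=3.0061 ⇒ V=3.0061 continue | (k=5,j=4): S=197.4966, (K−S)⁺=0.0000, hold=0.0000 ⇒ V=0.0000 continue | (k=5,j=5): S=274.9830, (K−S)⁺=0.0000, hold=0.0000 ⇒ V=0.0000 continue  boundary S*=73.1680
step 4: (k=4,j=0): S=62.0081, (K−S)⁺=51.5919, hold=49.6149 ⇒ V=51.5919 exercise | (k=4,j=1): S=86.3365, (K−S)⁺=27.2635, hold=27.5515 ⇒ V=27.5515 continue | (k=4,j=2): S=120.2100, (K−S)⁺=0.0000, hold=9.2936 ⇒ V=9.2936 continue | (k=4,j=3): S=167.3735, (K−S)⁺=0.0000, hold=1.4415 ⇒ V=1.4415 continue | (k=4,j=4): S=233.0412, (K−S)⁺=0.0000, hold=0.0000 ⇒ V=0.0000 continue  boundary S*=62.0081
step 3: (k=3,j=0): S=73.1680, (K−S)⁺=40.4320, hold=38.5999 ⇒ V=40.4320 exercise | (k=3,j=1): S=101.8750, (K−S)⁺=11.7250, hold=17.8869 ⇒ V=17.8869 continue | (k=3,j=2): S=141.8449, (K−S)⁺=0.0000, hold=5.1816 ⇒ V=5.1816 continue | (k=3,j=3): S=197.4966, (K−S)⁺=0.0000, hold=0.6912 ⇒ V=0.6912 continue  boundary S*=73.1680
step 2: (k=2,j=0): S=86.3365, (K−S)⁺=27.2635, hold=28.3864 ⇒ V=28.3864 continue | (k=2,j=1): S=120.2100, (K−S)⁺=0.0000, hold=11.1839 ⇒ V=11.1839 continue | (k=2,j=2): S=167.3735, (K−S)⁺=0.0000, hold=2.8324 ⇒ V=2.8324 continue  boundary S*=-
step 1: (k=1,j=0): S=101.8750, (K−S)⁺=11.7250, hold=19.2382 ⇒ V=19.2382 continue | (k=1,j=1): S=141.8449, (K−S)⁺=0.0000, hold=6.7878 ⇒ V=6.7878 continue  boundary S*=-
step 0: (k=0,j=0): S=120.2100, (K−S)⁺=0.0000, hold=12.6399 ⇒ V=12.6399 continue  boundary S*=-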